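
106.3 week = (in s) 6.429e+07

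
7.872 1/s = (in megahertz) 7.872e-06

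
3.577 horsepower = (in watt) 2667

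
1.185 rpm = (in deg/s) 7.11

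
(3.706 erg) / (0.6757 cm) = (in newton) 5.485e-05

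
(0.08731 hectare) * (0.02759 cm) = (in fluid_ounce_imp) 8478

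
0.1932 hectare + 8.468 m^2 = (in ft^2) 2.089e+04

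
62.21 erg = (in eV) 3.883e+13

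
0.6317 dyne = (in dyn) 0.6317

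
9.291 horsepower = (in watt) 6928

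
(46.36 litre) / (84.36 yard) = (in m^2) 0.000601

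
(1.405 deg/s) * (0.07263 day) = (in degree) 8817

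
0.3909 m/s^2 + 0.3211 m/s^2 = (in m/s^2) 0.712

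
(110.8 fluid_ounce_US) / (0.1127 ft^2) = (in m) 0.313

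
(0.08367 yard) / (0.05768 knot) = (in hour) 0.0007162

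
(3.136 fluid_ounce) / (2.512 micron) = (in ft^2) 397.4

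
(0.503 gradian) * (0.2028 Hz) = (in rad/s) 0.001602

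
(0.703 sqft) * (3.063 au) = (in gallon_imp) 6.583e+12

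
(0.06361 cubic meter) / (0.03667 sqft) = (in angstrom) 1.867e+11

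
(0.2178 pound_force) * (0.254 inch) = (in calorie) 0.001494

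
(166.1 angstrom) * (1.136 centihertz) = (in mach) 5.542e-13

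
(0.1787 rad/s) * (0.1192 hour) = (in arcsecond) 1.582e+07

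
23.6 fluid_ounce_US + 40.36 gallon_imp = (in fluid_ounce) 6228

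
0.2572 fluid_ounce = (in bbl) 4.784e-05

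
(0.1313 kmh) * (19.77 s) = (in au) 4.82e-12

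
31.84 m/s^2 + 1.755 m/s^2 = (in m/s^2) 33.59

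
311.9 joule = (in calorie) 74.55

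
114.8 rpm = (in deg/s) 688.8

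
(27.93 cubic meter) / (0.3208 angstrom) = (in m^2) 8.706e+11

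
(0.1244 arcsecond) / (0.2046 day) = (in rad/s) 3.412e-11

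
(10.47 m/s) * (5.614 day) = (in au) 3.395e-05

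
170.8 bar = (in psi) 2477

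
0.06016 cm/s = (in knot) 0.001169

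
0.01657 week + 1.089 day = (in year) 0.003301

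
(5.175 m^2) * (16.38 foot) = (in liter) 2.584e+04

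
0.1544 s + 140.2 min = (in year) 0.0002667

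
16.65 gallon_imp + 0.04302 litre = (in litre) 75.74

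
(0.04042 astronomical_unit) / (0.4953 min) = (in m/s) 2.035e+08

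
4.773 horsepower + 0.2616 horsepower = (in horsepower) 5.035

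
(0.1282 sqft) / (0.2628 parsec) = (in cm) 1.469e-16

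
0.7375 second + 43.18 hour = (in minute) 2591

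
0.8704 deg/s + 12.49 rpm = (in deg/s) 75.81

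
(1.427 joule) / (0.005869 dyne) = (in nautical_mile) 1.313e+04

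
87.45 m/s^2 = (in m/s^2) 87.45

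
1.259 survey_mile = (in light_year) 2.142e-13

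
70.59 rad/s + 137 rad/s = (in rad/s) 207.6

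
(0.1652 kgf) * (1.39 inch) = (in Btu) 5.421e-05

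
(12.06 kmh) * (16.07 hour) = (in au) 1.296e-06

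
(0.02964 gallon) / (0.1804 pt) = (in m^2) 1.763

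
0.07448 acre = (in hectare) 0.03014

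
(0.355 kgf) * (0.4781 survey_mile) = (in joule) 2679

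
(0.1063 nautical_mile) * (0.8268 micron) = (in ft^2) 0.001752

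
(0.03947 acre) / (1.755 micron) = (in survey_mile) 5.655e+04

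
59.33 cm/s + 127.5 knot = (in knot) 128.7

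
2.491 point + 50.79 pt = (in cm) 1.88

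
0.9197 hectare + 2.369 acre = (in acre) 4.642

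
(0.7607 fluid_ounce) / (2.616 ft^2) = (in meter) 9.257e-05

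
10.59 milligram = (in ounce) 0.0003736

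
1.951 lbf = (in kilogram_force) 0.885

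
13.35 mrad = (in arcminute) 45.89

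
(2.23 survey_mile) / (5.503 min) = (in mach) 0.03192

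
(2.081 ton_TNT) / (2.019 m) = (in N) 4.312e+09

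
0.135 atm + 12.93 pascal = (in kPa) 13.69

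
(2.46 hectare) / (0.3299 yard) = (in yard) 8.918e+04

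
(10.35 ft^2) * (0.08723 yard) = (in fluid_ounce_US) 2593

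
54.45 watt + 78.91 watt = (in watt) 133.4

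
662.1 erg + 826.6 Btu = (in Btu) 826.6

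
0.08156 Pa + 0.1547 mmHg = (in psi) 0.003003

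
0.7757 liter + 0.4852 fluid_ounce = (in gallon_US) 0.2087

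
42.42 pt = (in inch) 0.5892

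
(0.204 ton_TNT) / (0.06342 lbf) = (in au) 0.02022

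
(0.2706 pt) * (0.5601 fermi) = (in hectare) 5.347e-24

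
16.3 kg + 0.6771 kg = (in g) 1.698e+04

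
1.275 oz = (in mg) 3.615e+04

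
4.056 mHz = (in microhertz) 4056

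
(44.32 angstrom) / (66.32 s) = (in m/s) 6.683e-11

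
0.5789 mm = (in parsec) 1.876e-20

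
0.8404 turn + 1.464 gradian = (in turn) 0.8441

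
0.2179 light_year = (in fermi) 2.061e+30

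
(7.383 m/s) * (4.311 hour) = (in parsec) 3.713e-12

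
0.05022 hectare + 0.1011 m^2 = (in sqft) 5407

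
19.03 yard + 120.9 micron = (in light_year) 1.839e-15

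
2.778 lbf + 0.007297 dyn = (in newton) 12.36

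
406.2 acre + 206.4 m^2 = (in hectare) 164.4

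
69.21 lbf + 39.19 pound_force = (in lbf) 108.4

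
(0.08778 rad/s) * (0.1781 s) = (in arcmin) 53.74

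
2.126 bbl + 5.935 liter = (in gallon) 90.86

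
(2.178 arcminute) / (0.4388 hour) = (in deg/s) 2.298e-05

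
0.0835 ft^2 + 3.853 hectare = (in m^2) 3.853e+04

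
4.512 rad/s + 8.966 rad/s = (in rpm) 128.7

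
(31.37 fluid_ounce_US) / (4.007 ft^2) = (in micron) 2492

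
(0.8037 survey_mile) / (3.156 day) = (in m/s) 0.004743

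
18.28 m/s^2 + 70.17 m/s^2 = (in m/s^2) 88.45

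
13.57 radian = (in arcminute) 4.665e+04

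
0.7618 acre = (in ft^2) 3.318e+04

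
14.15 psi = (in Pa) 9.756e+04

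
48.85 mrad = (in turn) 0.007775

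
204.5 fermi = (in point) 5.797e-10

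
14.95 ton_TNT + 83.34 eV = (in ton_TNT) 14.95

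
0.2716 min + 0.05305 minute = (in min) 0.3246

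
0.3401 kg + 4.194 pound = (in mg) 2.242e+06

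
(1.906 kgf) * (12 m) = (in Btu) 0.2126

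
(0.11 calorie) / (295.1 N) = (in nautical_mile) 8.421e-07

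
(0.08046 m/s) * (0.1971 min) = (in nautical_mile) 0.0005138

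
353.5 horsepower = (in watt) 2.636e+05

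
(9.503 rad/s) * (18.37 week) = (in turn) 1.68e+07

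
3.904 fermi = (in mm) 3.904e-12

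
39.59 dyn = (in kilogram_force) 4.037e-05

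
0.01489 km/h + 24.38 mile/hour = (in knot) 21.19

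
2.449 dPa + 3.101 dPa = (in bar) 5.55e-06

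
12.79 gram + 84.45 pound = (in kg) 38.32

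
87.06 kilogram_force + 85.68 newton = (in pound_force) 211.2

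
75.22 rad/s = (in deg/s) 4310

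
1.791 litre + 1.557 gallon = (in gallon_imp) 1.69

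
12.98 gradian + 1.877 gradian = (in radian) 0.2334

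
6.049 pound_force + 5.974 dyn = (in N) 26.91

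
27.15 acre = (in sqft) 1.183e+06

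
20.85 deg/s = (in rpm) 3.475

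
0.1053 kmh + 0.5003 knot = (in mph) 0.6412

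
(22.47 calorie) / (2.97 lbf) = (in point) 2.017e+04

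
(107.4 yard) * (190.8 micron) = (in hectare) 1.874e-06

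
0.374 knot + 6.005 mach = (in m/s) 2045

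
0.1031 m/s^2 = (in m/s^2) 0.1031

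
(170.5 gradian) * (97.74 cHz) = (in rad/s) 2.618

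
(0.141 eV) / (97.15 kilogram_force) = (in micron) 2.371e-17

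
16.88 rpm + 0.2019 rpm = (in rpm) 17.08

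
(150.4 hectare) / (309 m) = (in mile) 3.024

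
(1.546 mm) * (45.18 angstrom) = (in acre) 1.726e-15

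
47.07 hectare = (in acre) 116.3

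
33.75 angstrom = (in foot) 1.107e-08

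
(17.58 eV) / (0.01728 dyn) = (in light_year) 1.723e-27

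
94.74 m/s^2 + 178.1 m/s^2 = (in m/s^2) 272.8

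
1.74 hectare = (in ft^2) 1.873e+05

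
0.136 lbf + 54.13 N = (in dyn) 5.473e+06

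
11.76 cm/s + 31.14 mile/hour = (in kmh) 50.54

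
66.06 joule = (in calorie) 15.79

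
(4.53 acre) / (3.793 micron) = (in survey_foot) 1.586e+10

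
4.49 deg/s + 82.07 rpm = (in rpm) 82.82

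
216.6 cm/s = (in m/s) 2.166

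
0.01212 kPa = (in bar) 0.0001212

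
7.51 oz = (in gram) 212.9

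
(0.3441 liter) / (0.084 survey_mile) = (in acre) 6.29e-10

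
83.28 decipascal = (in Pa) 8.328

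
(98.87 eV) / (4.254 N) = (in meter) 3.724e-18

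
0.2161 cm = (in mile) 1.343e-06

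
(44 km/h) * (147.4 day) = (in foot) 5.107e+08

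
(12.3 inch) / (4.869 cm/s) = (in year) 2.035e-07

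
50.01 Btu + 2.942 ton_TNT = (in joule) 1.231e+10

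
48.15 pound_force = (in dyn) 2.142e+07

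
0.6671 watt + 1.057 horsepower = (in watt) 788.9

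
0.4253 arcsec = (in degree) 0.0001181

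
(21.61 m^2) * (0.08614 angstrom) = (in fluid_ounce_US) 6.294e-06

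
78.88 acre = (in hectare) 31.92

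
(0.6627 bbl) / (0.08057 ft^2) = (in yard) 15.39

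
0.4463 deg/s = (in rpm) 0.07438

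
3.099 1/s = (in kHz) 0.003099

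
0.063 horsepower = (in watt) 46.98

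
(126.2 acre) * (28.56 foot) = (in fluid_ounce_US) 1.503e+11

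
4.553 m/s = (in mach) 0.01337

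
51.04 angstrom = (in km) 5.104e-12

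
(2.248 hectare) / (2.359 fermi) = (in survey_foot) 3.126e+19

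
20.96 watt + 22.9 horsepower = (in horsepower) 22.93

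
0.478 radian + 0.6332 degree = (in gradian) 31.13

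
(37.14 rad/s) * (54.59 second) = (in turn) 322.7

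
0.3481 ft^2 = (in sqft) 0.3481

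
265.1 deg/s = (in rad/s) 4.627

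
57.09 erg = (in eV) 3.563e+13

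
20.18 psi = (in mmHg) 1044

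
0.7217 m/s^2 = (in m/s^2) 0.7217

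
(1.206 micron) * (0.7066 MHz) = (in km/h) 3.068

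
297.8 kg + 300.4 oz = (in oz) 1.08e+04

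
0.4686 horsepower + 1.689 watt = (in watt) 351.1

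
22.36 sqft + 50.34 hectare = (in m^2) 5.034e+05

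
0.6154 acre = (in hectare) 0.249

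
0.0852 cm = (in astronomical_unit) 5.695e-15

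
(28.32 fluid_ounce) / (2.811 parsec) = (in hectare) 9.656e-25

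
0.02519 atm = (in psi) 0.3702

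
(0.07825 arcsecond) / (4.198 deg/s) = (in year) 1.642e-13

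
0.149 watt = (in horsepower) 0.0001998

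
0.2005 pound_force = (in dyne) 8.919e+04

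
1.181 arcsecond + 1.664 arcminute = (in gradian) 0.03118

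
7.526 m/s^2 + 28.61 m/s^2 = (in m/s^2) 36.14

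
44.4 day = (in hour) 1066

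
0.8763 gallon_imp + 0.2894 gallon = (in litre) 5.079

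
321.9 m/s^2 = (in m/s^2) 321.9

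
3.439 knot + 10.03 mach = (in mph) 7644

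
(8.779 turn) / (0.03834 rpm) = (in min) 229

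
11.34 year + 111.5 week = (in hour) 1.181e+05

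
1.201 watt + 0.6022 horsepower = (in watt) 450.3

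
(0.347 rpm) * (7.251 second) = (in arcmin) 905.8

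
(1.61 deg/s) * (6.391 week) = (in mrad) 1.086e+08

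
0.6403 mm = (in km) 6.403e-07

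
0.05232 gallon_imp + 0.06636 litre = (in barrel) 0.001913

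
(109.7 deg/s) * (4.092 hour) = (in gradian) 1.796e+06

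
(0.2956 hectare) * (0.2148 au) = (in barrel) 5.975e+14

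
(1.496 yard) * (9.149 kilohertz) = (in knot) 2.433e+04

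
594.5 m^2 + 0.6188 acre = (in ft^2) 3.335e+04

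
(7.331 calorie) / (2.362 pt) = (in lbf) 8275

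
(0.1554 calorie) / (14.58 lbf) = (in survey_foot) 0.03289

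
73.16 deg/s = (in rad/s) 1.277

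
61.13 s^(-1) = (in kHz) 0.06113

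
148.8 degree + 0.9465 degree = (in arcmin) 8985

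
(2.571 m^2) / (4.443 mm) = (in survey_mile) 0.3596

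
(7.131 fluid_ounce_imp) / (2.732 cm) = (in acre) 1.833e-06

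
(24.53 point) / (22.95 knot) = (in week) 1.212e-09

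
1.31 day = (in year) 0.003589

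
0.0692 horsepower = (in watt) 51.6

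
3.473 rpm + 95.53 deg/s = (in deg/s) 116.4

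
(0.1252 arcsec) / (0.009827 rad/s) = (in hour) 1.716e-08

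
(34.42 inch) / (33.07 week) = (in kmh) 1.574e-07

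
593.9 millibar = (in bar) 0.5939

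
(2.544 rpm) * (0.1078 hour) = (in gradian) 6582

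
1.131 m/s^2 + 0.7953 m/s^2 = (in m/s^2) 1.926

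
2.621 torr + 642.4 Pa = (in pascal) 991.8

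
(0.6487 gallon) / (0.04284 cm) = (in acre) 0.001416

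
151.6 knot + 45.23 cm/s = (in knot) 152.5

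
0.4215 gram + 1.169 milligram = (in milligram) 422.7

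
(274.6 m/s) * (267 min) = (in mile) 2733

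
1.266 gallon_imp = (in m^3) 0.005755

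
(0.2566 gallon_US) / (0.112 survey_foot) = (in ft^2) 0.3063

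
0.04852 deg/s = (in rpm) 0.008087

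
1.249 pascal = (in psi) 0.0001812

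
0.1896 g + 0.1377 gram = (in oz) 0.01155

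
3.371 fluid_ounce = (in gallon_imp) 0.02193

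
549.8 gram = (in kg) 0.5498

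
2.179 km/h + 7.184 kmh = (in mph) 5.818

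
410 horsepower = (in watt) 3.057e+05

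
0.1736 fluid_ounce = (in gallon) 0.001356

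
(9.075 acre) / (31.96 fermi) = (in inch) 4.524e+19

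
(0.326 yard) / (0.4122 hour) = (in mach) 5.9e-07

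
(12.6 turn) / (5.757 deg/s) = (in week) 0.001303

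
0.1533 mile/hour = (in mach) 0.0002013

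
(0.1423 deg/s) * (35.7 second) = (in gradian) 5.645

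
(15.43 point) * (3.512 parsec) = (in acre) 1.458e+11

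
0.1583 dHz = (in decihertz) 0.1583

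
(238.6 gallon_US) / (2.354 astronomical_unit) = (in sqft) 2.761e-11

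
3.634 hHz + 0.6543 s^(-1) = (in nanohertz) 3.641e+11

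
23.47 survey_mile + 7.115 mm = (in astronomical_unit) 2.525e-07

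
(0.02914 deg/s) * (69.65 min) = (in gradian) 135.3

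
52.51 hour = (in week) 0.3126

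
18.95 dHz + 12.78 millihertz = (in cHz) 190.8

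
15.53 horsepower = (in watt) 1.158e+04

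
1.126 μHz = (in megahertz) 1.126e-12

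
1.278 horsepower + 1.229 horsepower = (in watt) 1869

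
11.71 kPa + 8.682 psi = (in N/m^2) 7.157e+04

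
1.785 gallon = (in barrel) 0.0425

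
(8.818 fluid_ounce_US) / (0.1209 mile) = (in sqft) 1.443e-05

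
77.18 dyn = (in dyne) 77.18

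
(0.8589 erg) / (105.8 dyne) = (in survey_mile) 5.044e-08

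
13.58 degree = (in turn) 0.03772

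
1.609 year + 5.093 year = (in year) 6.702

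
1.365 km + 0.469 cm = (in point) 3.869e+06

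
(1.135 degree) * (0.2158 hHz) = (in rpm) 4.082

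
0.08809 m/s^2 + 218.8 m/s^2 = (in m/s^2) 218.9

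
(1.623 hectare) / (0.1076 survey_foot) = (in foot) 1.624e+06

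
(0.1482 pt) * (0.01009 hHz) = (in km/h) 0.0001899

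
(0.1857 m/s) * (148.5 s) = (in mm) 2.758e+04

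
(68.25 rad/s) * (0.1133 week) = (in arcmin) 1.608e+10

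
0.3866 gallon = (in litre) 1.463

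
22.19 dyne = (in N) 0.0002219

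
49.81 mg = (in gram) 0.04981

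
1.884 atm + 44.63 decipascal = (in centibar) 190.9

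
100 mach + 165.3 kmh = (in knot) 6.628e+04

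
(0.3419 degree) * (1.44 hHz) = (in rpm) 8.206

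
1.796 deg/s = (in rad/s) 0.03135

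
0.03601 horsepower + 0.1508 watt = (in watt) 27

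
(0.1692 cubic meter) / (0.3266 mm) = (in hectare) 0.05181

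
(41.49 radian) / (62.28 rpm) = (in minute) 0.106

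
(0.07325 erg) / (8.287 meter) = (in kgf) 9.013e-11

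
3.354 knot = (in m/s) 1.725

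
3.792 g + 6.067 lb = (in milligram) 2.756e+06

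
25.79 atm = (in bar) 26.13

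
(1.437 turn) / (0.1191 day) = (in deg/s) 0.05027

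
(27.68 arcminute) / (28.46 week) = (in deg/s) 2.68e-08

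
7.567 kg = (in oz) 266.9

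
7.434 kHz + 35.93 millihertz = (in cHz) 7.434e+05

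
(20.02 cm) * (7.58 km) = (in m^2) 1518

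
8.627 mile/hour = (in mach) 0.01133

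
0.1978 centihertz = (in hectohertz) 1.978e-05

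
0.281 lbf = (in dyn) 1.25e+05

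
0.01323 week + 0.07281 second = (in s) 8002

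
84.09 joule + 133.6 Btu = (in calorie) 3.371e+04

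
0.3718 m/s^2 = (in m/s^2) 0.3718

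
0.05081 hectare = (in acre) 0.1256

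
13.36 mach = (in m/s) 4549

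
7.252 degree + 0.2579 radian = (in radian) 0.3845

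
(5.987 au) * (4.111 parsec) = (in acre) 2.807e+25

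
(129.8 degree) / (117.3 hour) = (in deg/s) 0.0003074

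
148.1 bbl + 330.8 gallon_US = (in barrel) 156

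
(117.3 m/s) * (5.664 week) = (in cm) 4.018e+10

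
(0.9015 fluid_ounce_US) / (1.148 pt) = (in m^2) 0.06583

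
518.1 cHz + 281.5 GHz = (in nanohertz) 2.815e+20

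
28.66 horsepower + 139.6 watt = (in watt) 2.151e+04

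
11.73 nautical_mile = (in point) 6.158e+07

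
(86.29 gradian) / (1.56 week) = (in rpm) 1.372e-05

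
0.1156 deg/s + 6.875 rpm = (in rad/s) 0.722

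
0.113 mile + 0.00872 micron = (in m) 181.9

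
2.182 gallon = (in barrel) 0.05195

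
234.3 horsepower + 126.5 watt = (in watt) 1.748e+05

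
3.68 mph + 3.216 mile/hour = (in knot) 5.992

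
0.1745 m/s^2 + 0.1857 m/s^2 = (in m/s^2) 0.3602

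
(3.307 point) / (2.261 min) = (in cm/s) 0.00086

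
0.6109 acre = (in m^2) 2472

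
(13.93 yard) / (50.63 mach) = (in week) 1.222e-09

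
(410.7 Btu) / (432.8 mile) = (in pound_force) 0.1399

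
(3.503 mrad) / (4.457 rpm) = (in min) 0.0001251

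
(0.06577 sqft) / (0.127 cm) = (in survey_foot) 15.78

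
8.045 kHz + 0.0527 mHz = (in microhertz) 8.045e+09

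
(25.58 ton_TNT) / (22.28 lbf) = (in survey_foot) 3.543e+09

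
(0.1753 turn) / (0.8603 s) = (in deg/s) 73.36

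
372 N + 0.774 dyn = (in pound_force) 83.63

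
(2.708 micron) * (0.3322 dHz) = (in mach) 2.642e-10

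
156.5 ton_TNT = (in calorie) 1.565e+11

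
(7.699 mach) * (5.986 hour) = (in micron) 5.649e+13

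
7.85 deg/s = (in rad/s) 0.137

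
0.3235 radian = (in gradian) 20.59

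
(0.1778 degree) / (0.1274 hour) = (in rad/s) 6.766e-06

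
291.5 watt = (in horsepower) 0.3909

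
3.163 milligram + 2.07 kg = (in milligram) 2.07e+06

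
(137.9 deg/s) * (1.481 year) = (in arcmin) 3.864e+11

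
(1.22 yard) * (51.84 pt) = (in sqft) 0.2196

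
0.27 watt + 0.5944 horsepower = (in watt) 443.5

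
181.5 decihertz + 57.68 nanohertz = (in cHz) 1815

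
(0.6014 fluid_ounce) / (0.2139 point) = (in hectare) 2.357e-05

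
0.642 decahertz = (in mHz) 6420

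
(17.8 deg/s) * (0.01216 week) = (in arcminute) 7.854e+06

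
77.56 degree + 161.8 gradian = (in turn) 0.6199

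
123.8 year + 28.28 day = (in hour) 1.085e+06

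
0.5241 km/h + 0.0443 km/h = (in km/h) 0.5684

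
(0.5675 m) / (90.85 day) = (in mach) 2.123e-10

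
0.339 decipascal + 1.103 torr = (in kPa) 0.1471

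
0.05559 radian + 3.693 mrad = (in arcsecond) 1.223e+04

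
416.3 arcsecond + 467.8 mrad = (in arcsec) 9.691e+04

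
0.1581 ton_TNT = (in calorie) 1.581e+08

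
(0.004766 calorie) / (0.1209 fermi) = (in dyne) 1.649e+19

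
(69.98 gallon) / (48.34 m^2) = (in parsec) 1.776e-19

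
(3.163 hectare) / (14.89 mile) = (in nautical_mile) 0.0007127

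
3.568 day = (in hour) 85.63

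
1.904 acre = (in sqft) 8.294e+04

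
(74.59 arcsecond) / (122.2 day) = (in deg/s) 1.962e-09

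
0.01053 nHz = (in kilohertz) 1.053e-14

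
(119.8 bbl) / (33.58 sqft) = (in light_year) 6.453e-16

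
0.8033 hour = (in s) 2892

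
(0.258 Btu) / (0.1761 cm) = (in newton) 1.546e+05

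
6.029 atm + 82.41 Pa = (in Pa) 6.11e+05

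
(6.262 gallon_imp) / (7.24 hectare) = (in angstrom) 3932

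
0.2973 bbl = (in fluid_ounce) 1598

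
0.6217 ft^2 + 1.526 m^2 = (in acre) 0.0003914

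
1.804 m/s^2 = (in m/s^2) 1.804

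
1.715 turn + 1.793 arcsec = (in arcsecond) 2.223e+06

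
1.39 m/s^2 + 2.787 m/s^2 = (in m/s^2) 4.177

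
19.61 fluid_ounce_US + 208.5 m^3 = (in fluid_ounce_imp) 7.338e+06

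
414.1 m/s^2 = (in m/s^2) 414.1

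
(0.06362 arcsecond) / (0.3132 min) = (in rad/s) 1.641e-08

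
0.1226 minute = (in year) 2.333e-07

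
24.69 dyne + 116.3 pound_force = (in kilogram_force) 52.75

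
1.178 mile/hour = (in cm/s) 52.66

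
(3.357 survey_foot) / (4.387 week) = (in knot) 7.496e-07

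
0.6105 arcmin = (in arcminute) 0.6105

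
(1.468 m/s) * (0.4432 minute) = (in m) 39.04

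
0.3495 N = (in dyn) 3.495e+04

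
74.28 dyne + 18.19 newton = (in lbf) 4.089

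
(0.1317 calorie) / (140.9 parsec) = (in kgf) 1.292e-20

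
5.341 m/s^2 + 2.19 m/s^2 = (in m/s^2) 7.531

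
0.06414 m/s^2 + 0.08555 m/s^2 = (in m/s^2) 0.1497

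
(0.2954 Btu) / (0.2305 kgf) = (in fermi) 1.379e+17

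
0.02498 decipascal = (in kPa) 2.498e-06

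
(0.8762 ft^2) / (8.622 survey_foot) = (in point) 87.8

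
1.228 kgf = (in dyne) 1.204e+06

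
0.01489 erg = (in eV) 9.294e+09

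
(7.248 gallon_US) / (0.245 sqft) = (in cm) 120.5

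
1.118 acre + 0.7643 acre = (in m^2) 7617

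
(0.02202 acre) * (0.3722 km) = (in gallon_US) 8.762e+06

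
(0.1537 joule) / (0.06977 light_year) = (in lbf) 5.235e-17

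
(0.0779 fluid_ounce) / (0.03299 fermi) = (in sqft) 7.517e+11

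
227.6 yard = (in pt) 5.899e+05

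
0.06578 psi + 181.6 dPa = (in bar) 0.004717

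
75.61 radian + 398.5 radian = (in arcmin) 1.63e+06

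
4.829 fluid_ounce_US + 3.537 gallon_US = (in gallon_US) 3.575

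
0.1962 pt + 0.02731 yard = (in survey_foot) 0.08216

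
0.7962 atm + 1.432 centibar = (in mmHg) 615.9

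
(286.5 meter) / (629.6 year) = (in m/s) 1.443e-08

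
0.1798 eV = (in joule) 2.881e-20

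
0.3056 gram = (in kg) 0.0003056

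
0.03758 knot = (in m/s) 0.01933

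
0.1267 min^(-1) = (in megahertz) 2.112e-09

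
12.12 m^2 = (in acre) 0.002995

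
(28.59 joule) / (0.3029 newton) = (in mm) 9.439e+04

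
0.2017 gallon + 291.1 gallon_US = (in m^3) 1.103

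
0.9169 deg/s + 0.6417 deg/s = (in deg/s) 1.559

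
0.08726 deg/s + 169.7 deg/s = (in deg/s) 169.8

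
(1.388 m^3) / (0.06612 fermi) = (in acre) 5.187e+12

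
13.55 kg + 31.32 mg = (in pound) 29.87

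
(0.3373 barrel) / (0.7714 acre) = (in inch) 0.0006763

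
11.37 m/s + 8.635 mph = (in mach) 0.04473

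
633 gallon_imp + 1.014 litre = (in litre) 2879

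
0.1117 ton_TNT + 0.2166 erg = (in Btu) 4.43e+05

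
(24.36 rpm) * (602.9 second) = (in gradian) 9.791e+04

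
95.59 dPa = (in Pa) 9.559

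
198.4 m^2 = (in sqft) 2136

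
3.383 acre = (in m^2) 1.369e+04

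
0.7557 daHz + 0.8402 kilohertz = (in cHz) 8.478e+04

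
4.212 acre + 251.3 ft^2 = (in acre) 4.218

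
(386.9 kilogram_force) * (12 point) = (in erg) 1.606e+08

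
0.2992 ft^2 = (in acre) 6.869e-06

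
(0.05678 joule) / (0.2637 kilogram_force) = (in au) 1.468e-13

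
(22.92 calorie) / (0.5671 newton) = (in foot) 554.8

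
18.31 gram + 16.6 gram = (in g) 34.91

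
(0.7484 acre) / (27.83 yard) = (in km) 0.119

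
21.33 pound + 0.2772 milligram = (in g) 9675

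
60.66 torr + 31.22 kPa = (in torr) 294.8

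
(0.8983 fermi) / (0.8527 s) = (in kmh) 3.793e-15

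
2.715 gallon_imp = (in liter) 12.34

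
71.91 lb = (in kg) 32.62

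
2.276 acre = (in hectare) 0.9211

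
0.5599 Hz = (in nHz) 5.599e+08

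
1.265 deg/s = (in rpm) 0.2108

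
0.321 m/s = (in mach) 0.0009427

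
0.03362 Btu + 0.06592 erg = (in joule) 35.47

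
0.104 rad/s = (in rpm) 0.9931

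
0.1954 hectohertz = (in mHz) 1.954e+04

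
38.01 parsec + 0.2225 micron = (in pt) 3.325e+21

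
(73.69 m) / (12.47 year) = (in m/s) 1.874e-07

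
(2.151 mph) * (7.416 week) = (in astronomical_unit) 2.883e-05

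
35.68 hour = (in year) 0.004073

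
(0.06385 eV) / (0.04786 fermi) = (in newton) 0.0002137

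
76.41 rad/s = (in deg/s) 4378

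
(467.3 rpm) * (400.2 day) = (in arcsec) 3.49e+14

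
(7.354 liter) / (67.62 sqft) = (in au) 7.825e-15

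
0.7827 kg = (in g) 782.7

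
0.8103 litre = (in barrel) 0.005097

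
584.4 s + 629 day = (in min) 9.058e+05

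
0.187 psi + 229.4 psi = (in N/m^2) 1.583e+06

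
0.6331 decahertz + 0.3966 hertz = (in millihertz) 6728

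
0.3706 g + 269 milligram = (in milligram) 639.6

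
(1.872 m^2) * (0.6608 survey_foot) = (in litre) 377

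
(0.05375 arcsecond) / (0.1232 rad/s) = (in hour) 5.875e-10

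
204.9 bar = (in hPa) 2.049e+05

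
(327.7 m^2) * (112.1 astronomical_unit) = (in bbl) 3.457e+16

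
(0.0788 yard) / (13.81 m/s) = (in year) 1.654e-10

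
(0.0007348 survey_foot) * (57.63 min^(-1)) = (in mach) 6.318e-07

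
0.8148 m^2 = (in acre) 0.0002013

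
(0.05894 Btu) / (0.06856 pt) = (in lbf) 5.78e+05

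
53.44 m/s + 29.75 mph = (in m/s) 66.74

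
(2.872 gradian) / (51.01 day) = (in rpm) 9.775e-08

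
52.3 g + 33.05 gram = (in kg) 0.08535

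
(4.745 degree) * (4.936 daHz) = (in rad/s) 4.088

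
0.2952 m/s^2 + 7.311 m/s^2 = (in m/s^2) 7.606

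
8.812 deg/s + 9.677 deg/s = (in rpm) 3.082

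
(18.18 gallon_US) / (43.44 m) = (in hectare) 1.584e-07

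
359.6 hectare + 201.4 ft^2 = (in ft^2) 3.871e+07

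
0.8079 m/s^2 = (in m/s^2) 0.8079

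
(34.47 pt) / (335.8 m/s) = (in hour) 1.006e-08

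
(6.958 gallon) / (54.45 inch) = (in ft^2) 0.205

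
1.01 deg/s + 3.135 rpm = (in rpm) 3.303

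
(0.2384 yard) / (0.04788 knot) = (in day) 0.0001024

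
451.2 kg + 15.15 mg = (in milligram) 4.512e+08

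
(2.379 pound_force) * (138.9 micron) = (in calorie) 0.0003513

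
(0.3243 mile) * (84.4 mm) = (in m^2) 44.05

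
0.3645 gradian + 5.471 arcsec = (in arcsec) 1186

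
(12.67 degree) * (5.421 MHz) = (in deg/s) 6.868e+07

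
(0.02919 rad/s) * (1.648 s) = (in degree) 2.756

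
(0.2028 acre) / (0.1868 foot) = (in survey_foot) 4.729e+04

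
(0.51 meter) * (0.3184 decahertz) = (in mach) 0.004769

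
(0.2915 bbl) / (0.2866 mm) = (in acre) 0.03996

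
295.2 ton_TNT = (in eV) 7.709e+30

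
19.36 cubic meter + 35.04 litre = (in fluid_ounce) 6.558e+05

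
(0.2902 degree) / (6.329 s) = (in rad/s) 0.0008003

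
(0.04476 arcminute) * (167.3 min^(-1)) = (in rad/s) 3.63e-05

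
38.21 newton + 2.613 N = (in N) 40.82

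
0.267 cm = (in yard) 0.00292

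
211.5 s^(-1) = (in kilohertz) 0.2115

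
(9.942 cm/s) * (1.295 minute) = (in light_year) 8.165e-16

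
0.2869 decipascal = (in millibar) 0.0002869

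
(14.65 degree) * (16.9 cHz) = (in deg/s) 2.476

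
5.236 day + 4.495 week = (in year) 0.1006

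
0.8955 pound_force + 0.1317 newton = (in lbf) 0.9251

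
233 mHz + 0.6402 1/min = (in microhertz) 2.437e+05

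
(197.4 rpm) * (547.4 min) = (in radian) 6.789e+05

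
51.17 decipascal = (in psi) 0.0007422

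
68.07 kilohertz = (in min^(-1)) 4.084e+06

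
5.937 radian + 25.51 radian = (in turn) 5.005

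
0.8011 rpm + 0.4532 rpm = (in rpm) 1.254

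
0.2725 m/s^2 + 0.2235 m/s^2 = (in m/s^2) 0.496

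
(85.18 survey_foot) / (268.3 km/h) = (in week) 5.76e-07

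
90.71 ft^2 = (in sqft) 90.71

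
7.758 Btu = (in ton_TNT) 1.956e-06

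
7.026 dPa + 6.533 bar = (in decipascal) 6.533e+06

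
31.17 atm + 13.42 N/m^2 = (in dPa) 3.158e+07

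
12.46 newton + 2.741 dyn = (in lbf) 2.801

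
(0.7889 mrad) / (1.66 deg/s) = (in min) 0.0004538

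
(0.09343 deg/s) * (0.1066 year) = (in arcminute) 1.885e+07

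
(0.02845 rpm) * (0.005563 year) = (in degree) 2.995e+04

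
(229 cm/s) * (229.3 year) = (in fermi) 1.656e+25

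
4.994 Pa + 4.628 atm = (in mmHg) 3517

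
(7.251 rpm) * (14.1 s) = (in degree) 613.4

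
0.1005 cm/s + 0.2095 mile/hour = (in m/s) 0.09466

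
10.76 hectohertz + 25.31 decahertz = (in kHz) 1.329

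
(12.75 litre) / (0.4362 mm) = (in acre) 0.007223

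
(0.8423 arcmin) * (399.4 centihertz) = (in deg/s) 0.05607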